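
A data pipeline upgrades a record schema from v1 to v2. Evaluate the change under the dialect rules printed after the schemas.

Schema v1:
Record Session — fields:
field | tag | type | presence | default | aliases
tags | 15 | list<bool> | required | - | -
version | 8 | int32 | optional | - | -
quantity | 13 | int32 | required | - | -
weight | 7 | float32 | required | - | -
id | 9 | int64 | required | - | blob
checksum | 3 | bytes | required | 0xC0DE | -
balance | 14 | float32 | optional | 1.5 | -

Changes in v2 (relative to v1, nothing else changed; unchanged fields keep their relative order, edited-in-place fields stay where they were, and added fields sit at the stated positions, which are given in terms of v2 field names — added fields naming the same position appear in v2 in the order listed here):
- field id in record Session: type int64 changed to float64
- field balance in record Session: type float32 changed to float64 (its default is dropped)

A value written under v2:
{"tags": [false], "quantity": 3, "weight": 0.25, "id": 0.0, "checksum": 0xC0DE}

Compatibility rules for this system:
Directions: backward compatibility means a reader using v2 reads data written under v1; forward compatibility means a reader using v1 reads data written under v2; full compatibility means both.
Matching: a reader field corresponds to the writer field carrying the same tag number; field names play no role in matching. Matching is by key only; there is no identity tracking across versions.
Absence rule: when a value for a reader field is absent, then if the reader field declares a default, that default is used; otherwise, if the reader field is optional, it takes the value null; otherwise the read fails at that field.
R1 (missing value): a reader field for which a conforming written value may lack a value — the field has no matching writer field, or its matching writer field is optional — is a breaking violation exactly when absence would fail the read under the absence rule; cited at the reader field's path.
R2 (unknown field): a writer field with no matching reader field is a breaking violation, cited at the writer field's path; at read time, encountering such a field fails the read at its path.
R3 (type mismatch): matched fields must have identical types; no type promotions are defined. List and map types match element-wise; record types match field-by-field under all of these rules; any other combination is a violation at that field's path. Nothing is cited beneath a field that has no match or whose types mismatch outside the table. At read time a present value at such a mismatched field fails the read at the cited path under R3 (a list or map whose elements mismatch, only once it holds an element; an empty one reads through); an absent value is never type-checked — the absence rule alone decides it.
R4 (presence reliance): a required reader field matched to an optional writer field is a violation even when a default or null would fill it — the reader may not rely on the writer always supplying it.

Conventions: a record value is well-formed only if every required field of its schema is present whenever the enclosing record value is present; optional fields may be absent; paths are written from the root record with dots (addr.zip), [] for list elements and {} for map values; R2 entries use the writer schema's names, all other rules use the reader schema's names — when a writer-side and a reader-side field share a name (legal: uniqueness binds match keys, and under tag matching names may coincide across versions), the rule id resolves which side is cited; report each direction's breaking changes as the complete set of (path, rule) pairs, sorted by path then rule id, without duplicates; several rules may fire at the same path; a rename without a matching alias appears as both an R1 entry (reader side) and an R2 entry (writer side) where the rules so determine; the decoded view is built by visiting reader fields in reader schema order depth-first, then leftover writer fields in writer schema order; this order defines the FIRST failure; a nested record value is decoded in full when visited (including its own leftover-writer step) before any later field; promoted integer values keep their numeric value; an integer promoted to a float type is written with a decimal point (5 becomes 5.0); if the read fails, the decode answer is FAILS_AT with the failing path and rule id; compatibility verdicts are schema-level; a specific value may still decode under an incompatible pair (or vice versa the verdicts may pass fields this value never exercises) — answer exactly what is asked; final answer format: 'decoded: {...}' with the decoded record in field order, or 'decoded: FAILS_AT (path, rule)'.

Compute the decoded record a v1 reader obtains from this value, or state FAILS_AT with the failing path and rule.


decoded: FAILS_AT (id, R3)

each type pair in Session: writer, then reader
decode (reader v1):
  tags := [false]
  version := null (missing; optional => null)
  quantity := 3
  weight := 0.25
  read fails at id under R3
  => FAILS_AT (id, R3)
checking off the Session differences that do not matter here:
  field balance in record Session: type float32 changed to float64 (its default is dropped) -> changes Session's schema-level verdicts only — the decode of this value is the same


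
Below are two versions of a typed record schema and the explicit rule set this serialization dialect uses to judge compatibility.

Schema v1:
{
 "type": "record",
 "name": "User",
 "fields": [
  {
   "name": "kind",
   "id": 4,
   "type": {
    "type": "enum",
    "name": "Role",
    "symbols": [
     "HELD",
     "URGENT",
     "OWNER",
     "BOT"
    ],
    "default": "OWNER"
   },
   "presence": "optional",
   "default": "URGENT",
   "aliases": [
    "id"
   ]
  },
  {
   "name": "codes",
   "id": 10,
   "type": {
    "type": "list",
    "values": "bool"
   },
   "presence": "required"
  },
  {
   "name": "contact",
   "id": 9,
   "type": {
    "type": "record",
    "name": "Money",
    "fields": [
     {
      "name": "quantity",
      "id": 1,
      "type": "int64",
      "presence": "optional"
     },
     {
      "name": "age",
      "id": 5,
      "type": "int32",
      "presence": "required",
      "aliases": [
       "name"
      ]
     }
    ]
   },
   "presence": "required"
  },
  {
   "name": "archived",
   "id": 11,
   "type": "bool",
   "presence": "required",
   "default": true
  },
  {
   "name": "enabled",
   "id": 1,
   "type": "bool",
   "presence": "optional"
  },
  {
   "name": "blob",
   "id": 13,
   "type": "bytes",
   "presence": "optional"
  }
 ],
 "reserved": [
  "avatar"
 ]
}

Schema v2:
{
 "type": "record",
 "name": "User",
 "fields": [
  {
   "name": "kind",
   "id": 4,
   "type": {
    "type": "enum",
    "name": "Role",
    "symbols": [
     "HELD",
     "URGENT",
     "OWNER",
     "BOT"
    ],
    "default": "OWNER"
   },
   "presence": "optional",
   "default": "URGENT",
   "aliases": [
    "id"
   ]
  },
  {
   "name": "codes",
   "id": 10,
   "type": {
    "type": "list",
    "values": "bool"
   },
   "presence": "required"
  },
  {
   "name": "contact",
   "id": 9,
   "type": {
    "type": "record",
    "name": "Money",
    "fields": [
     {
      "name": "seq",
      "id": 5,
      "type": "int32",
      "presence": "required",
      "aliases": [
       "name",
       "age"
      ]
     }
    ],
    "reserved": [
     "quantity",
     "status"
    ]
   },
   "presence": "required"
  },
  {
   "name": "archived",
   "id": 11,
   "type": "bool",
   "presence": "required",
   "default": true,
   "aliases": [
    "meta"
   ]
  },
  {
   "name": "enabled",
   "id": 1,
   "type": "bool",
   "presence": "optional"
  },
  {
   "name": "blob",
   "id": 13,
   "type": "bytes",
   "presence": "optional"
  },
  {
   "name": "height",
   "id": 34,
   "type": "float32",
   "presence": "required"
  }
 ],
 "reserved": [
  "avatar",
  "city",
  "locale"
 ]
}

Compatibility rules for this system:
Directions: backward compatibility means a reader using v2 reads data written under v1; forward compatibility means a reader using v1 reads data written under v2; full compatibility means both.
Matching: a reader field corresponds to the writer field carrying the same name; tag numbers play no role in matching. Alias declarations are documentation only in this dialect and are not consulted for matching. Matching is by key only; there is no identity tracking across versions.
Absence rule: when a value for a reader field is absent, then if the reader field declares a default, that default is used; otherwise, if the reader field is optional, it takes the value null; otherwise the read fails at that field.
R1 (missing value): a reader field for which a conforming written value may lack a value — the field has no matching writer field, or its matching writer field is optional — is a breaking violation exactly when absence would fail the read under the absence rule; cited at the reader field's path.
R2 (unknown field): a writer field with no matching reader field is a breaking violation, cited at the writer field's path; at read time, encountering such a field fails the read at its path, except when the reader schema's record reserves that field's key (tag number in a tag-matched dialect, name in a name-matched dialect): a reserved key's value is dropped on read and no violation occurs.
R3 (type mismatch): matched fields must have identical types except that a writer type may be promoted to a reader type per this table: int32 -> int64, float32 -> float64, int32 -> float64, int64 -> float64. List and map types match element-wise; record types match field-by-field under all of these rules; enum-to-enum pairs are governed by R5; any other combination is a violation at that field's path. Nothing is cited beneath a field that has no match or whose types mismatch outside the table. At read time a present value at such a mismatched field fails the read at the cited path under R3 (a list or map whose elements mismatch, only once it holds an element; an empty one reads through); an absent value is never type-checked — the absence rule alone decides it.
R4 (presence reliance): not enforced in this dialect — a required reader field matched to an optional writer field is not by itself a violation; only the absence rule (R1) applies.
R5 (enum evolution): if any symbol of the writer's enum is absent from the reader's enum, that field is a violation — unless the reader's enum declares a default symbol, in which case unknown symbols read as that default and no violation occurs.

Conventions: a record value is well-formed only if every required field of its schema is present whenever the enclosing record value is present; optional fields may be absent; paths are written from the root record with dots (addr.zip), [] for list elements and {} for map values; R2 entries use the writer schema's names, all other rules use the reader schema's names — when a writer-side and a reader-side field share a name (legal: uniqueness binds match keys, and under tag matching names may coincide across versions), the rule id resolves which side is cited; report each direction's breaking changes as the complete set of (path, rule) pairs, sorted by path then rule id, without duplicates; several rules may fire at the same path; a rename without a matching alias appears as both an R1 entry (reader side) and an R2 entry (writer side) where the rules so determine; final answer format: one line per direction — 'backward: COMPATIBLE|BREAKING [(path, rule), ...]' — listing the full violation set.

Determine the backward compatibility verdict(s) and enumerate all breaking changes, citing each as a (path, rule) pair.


backward: BREAKING [(contact.age, R2), (contact.seq, R1), (height, R1)]

in User below, arrows point writer -> reader
backward pass over User, reader schema v2, writer schema v1:
  kind: Role -> Role, writer optional; from kind
  codes: list<bool> -> list<bool>, writer required; from codes
  contact: Money -> Money, writer required; from contact
  archived: bool -> bool, writer required; from archived
  enabled: bool -> bool, writer optional; from enabled
  blob: bytes -> bytes, writer optional; from blob
  height: no writer match
  contact.seq: no writer match
  contact.quantity (writer side), unknown to reader
  contact.age (writer side), unknown to reader
  R2 fires at contact.age
  R1 fires at contact.seq
  R1 fires at height
  backward on User therefore BREAKING (3)
ruling out the remaining User differences:
  removed field quantity from record Money (its key "quantity" joins the reserved list) -> inert for the asked User verdict: nothing fires


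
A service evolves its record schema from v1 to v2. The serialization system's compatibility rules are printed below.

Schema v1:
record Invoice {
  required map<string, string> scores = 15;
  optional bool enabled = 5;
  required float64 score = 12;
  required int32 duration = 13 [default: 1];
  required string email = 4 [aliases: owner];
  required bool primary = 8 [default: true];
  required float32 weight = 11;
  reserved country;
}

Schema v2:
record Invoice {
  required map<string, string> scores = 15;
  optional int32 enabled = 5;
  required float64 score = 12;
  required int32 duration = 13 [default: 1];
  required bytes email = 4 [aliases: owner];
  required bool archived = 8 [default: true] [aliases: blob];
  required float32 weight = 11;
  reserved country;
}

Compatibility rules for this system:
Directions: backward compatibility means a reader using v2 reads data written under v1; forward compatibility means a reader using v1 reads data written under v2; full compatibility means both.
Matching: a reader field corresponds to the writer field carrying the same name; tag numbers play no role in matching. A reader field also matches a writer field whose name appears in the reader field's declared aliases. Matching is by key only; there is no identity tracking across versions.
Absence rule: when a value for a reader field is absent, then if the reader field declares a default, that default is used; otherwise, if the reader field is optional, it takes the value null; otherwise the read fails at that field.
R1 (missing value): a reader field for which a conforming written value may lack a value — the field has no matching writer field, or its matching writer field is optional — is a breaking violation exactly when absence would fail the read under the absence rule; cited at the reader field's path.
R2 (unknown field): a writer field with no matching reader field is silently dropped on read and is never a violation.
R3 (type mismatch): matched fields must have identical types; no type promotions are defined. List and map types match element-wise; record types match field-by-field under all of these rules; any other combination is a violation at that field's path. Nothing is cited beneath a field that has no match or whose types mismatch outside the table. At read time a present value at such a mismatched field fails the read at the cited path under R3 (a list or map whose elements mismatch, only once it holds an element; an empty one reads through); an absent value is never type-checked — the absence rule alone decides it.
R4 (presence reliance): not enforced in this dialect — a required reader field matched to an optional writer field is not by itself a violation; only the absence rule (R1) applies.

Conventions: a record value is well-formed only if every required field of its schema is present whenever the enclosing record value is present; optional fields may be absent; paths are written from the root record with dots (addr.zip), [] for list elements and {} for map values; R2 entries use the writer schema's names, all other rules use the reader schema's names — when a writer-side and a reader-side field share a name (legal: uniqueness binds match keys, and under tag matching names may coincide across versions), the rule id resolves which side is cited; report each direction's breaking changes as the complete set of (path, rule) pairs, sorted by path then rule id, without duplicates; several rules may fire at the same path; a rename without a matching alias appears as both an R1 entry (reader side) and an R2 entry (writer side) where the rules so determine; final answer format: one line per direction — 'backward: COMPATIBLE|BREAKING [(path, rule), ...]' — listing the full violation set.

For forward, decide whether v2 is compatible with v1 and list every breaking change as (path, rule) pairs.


each type pair in Invoice: writer, then reader
forward on Invoice — v1 reading data written by v2:
  scores: paired with writer scores (map<string, string> -> map<string, string>; writer required)
  enabled: paired with writer enabled (int32 -> bool; writer optional)
  score: paired with writer score (float64 -> float64; writer required)
  duration: paired with writer duration (int32 -> int32; writer required)
  email: paired with writer email (bytes -> string; writer required)
  primary: no writer match
  weight: paired with writer weight (float32 -> float32; writer required)
  writer archived: unknown to reader
  breaking: (email, R3)
  breaking: (enabled, R3)
  => forward verdict for Invoice: BREAKING, 2 violation(s)
ruling out the remaining Invoice differences:
  renamed field primary to archived in record Invoice -> triggers nothing under Invoice's printed rules — same verdict

forward: BREAKING [(email, R3), (enabled, R3)]


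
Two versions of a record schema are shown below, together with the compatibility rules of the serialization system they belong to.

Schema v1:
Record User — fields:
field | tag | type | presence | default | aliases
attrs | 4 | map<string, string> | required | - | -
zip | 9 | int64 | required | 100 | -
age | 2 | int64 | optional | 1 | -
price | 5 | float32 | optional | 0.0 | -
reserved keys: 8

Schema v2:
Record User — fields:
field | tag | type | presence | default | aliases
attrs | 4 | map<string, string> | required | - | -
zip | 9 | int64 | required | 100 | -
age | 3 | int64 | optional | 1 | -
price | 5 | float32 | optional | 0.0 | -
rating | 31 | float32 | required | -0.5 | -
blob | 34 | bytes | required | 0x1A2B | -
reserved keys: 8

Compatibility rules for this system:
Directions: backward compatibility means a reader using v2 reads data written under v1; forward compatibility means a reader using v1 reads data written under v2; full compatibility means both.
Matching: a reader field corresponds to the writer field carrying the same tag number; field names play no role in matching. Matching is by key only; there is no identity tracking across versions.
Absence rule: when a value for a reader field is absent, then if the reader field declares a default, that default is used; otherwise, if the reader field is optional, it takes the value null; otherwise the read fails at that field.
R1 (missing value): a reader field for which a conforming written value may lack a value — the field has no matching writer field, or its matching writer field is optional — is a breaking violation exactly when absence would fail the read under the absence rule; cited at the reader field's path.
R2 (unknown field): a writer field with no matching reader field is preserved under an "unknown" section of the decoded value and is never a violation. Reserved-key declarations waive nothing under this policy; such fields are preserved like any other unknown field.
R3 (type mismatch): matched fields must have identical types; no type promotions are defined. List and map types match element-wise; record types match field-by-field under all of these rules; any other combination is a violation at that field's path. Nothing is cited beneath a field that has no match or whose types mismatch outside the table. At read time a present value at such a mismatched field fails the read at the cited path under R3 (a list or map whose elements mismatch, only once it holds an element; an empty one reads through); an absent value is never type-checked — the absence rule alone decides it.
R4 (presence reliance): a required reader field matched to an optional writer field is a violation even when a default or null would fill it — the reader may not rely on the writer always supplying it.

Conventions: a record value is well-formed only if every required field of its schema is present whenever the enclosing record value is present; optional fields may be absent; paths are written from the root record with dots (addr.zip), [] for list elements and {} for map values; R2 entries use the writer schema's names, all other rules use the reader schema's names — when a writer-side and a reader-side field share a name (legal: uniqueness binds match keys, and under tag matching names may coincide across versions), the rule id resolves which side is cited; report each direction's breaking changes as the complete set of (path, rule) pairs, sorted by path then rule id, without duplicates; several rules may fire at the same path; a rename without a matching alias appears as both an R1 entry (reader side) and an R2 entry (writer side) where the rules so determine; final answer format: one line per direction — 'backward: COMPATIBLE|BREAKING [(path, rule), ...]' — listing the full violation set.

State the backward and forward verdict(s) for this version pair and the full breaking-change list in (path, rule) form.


backward: COMPATIBLE []; forward: COMPATIBLE []

in User below, arrows point writer -> reader
backward pass over User, reader schema v2, writer schema v1:
  attrs <- attrs (map<string, string> -> map<string, string>, writer required)
  zip <- zip (int64 -> int64, writer required)
  age: no writer match
  price <- price (float32 -> float32, writer optional)
  rating: no writer match
  blob: no writer match
  leftover writer field: age
  => no violations; backward on User: COMPATIBLE
forward pass over User, reader schema v1, writer schema v2:
  attrs <- attrs (map<string, string> -> map<string, string>, writer required)
  zip <- zip (int64 -> int64, writer required)
  age: no writer match
  price <- price (float32 -> float32, writer optional)
  leftover writer field: age
  leftover writer field: rating
  leftover writer field: blob
  => no violations; forward on User: COMPATIBLE


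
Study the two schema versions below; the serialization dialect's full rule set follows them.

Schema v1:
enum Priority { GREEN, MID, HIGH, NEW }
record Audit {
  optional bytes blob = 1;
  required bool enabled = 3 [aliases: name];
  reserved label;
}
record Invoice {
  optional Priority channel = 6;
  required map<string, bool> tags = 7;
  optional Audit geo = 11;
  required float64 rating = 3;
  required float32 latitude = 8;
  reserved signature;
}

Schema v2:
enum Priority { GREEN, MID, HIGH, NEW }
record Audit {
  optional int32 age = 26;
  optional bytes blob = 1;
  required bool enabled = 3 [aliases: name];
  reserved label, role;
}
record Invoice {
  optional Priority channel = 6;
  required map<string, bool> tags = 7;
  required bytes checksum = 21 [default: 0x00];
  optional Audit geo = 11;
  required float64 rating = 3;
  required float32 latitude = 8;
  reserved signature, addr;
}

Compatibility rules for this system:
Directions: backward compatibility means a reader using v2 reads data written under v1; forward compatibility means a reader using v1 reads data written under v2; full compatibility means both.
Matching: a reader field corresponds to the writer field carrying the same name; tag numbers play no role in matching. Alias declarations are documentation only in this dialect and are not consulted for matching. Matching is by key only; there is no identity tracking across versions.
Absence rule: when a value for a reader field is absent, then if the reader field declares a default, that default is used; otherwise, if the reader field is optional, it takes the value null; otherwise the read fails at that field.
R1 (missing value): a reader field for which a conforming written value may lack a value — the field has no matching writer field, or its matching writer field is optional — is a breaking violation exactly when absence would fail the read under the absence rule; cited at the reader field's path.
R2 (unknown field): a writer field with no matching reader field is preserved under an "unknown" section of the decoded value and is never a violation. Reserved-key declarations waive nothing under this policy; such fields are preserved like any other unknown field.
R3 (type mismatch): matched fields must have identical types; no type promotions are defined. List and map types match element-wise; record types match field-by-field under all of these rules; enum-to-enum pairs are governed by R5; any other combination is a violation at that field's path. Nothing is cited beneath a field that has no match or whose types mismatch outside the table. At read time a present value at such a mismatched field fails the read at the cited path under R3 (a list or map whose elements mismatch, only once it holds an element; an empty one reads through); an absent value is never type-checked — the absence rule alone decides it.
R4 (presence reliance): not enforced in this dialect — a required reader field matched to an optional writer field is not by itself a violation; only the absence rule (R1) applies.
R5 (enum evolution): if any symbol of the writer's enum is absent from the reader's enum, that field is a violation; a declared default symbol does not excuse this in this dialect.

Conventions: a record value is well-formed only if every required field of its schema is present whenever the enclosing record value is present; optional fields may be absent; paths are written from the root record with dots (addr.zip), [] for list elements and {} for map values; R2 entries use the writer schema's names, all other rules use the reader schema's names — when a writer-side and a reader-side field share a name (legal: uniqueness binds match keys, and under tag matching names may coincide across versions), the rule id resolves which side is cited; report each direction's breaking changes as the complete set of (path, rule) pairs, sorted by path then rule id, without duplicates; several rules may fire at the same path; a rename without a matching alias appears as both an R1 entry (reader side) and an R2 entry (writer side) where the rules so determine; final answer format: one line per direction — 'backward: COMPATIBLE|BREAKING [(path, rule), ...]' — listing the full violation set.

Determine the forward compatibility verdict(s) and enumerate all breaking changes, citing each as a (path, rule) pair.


forward: COMPATIBLE []

the writer's type comes first in each Invoice pair
forward analysis of Invoice with v1 as reader and v2 as writer:
  writer optional, Priority -> Priority: reader channel maps from writer channel
  writer required, map<string, bool> -> map<string, bool>: reader tags maps from writer tags
  writer optional, Audit -> Audit: reader geo maps from writer geo
  writer required, float64 -> float64: reader rating maps from writer rating
  writer required, float32 -> float32: reader latitude maps from writer latitude
  leftover writer field: checksum
  writer optional, bytes -> bytes: reader geo.blob maps from writer geo.blob
  writer required, bool -> bool: reader geo.enabled maps from writer geo.enabled
  leftover writer field: geo.age
  nothing fires on Invoice: forward is COMPATIBLE
diffs on Invoice not affecting the asked answer:
  added field age to record Audit: optional int32, tag 26 (in v2 it sits immediately before blob) -> no rule fires on it in Invoice's dialect; the asked verdict holds
  added field checksum to record Invoice: required bytes, tag 21, default 0x00 (in v2 it sits immediately before geo) -> no rule fires on it in Invoice's dialect; the asked verdict holds


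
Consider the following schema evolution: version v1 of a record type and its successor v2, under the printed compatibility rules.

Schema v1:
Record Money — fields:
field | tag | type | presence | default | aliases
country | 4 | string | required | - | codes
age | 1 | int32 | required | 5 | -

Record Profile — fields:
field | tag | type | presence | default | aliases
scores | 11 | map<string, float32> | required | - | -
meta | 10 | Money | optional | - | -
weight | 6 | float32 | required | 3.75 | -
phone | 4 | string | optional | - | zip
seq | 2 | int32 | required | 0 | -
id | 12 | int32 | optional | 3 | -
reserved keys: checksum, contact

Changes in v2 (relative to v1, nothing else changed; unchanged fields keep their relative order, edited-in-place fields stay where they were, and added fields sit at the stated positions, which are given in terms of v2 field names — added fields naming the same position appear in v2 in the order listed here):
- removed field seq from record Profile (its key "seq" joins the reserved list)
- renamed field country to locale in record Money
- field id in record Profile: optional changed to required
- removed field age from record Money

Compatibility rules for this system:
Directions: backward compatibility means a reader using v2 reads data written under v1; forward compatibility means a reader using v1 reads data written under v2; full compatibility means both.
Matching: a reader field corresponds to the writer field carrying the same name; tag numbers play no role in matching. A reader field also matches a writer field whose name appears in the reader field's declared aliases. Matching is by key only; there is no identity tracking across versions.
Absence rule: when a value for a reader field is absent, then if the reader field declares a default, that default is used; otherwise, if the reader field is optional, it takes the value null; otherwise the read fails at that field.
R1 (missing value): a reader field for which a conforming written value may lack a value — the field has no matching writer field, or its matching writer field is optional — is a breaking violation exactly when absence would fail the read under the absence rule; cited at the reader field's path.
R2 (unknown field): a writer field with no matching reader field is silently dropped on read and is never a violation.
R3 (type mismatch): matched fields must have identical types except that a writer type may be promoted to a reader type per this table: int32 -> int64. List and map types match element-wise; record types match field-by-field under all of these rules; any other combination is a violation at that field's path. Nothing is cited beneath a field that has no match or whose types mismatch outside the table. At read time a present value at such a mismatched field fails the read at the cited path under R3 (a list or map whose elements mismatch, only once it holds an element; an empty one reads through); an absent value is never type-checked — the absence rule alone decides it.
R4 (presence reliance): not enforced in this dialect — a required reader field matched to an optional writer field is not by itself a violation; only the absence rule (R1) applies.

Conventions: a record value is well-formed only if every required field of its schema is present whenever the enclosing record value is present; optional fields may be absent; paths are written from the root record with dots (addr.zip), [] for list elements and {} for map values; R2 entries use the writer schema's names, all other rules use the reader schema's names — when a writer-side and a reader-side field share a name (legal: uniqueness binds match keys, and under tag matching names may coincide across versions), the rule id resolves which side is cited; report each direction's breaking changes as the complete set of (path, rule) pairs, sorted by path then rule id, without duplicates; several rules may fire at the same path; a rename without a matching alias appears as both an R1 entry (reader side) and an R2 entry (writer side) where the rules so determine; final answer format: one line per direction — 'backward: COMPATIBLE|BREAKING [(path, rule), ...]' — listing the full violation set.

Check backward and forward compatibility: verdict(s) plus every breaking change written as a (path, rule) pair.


backward: BREAKING [(meta.locale, R1)]; forward: BREAKING [(meta.country, R1)]

each type pair in Profile: writer, then reader
backward on Profile — v2 reading data written by v1:
  scores: map<string, float32> -> map<string, float32>, writer required; from scores
  meta: Money -> Money, writer optional; from meta
  weight: float32 -> float32, writer required; from weight
  phone: string -> string, writer optional; from phone
  id: int32 -> int32, writer optional; from id
  writer field seq has no reader counterpart
  meta.locale: no writer match
  writer field meta.country has no reader counterpart
  writer field meta.age has no reader counterpart
  breaking: (meta.locale, R1)
  => 1 violation(s): backward is BREAKING for Profile
forward on Profile — v1 reading data written by v2:
  scores: map<string, float32> -> map<string, float32>, writer required; from scores
  meta: Money -> Money, writer optional; from meta
  weight: float32 -> float32, writer required; from weight
  phone: string -> string, writer optional; from phone
  seq: no writer match
  id: int32 -> int32, writer required; from id
  meta.country: no writer match
  meta.age: no writer match
  writer field meta.locale has no reader counterpart
  breaking: (meta.country, R1)
  => 1 violation(s): forward is BREAKING for Profile


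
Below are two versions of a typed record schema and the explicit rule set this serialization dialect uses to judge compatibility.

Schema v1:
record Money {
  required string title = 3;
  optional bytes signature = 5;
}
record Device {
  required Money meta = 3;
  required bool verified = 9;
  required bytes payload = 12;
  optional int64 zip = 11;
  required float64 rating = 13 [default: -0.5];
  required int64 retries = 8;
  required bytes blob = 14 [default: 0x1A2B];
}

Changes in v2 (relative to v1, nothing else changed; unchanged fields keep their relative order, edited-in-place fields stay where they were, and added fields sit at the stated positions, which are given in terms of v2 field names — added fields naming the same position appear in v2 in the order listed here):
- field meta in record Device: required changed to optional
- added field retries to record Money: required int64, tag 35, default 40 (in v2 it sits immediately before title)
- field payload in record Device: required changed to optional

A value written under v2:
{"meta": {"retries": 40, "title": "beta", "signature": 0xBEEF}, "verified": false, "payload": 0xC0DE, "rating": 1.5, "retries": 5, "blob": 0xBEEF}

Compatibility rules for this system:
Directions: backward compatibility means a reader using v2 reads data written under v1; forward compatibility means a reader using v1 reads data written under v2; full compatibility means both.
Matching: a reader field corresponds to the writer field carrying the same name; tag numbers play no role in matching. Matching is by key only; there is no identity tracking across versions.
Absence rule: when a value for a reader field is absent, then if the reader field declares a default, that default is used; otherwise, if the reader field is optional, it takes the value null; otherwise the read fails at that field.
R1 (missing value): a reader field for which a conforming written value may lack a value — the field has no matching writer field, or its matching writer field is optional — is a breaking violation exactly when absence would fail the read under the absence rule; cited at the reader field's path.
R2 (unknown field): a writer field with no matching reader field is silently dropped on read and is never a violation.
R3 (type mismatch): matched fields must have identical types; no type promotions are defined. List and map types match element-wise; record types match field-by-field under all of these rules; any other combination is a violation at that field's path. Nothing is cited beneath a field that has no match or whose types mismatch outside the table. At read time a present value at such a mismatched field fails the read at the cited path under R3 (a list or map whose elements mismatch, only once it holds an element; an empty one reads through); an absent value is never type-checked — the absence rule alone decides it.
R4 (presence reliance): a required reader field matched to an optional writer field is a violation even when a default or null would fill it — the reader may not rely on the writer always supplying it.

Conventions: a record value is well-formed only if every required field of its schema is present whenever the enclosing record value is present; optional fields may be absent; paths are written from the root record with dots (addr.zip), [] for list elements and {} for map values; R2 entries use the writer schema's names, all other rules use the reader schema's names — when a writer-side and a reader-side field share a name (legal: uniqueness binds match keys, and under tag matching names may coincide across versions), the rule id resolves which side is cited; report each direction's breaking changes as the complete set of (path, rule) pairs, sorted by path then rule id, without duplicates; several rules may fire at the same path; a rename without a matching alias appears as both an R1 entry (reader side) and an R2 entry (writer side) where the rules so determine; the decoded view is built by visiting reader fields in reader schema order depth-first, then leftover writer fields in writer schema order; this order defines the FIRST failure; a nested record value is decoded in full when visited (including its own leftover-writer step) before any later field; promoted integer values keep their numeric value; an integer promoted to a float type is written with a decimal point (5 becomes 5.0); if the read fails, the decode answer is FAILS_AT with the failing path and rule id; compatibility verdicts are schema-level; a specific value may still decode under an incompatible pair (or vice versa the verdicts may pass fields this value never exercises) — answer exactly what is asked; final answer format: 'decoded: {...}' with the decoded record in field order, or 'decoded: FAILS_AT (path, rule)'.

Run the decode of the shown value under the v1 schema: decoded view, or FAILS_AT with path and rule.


in Device below, arrows point writer -> reader
decode (reader v1):
  meta.title := "beta"
  meta.signature := 0xBEEF
  writer meta.retries: unmatched, discarded
  verified := false
  payload := 0xC0DE
  zip := null (not supplied -> null)
  rating := 1.5
  retries := 5
  blob := 0xBEEF
  => decoded: {"meta": {"title": "beta", "signature": 0xBEEF}, "verified": false, "payload": 0xC0DE, "zip": null, "rating": 1.5, "retries": 5, "blob": 0xBEEF}
ruling out the remaining Device differences:
  field meta in record Device: required changed to optional -> affects the rule determinations only; this particular Device value decodes identically
  added field retries to record Money: required int64, tag 35, default 40 (in v2 it sits immediately before title) -> no rule fires on it and the decoded Device view is identical with or without it
  field payload in record Device: required changed to optional -> affects the rule determinations only; this particular Device value decodes identically

decoded: {"meta": {"title": "beta", "signature": 0xBEEF}, "verified": false, "payload": 0xC0DE, "zip": null, "rating": 1.5, "retries": 5, "blob": 0xBEEF}


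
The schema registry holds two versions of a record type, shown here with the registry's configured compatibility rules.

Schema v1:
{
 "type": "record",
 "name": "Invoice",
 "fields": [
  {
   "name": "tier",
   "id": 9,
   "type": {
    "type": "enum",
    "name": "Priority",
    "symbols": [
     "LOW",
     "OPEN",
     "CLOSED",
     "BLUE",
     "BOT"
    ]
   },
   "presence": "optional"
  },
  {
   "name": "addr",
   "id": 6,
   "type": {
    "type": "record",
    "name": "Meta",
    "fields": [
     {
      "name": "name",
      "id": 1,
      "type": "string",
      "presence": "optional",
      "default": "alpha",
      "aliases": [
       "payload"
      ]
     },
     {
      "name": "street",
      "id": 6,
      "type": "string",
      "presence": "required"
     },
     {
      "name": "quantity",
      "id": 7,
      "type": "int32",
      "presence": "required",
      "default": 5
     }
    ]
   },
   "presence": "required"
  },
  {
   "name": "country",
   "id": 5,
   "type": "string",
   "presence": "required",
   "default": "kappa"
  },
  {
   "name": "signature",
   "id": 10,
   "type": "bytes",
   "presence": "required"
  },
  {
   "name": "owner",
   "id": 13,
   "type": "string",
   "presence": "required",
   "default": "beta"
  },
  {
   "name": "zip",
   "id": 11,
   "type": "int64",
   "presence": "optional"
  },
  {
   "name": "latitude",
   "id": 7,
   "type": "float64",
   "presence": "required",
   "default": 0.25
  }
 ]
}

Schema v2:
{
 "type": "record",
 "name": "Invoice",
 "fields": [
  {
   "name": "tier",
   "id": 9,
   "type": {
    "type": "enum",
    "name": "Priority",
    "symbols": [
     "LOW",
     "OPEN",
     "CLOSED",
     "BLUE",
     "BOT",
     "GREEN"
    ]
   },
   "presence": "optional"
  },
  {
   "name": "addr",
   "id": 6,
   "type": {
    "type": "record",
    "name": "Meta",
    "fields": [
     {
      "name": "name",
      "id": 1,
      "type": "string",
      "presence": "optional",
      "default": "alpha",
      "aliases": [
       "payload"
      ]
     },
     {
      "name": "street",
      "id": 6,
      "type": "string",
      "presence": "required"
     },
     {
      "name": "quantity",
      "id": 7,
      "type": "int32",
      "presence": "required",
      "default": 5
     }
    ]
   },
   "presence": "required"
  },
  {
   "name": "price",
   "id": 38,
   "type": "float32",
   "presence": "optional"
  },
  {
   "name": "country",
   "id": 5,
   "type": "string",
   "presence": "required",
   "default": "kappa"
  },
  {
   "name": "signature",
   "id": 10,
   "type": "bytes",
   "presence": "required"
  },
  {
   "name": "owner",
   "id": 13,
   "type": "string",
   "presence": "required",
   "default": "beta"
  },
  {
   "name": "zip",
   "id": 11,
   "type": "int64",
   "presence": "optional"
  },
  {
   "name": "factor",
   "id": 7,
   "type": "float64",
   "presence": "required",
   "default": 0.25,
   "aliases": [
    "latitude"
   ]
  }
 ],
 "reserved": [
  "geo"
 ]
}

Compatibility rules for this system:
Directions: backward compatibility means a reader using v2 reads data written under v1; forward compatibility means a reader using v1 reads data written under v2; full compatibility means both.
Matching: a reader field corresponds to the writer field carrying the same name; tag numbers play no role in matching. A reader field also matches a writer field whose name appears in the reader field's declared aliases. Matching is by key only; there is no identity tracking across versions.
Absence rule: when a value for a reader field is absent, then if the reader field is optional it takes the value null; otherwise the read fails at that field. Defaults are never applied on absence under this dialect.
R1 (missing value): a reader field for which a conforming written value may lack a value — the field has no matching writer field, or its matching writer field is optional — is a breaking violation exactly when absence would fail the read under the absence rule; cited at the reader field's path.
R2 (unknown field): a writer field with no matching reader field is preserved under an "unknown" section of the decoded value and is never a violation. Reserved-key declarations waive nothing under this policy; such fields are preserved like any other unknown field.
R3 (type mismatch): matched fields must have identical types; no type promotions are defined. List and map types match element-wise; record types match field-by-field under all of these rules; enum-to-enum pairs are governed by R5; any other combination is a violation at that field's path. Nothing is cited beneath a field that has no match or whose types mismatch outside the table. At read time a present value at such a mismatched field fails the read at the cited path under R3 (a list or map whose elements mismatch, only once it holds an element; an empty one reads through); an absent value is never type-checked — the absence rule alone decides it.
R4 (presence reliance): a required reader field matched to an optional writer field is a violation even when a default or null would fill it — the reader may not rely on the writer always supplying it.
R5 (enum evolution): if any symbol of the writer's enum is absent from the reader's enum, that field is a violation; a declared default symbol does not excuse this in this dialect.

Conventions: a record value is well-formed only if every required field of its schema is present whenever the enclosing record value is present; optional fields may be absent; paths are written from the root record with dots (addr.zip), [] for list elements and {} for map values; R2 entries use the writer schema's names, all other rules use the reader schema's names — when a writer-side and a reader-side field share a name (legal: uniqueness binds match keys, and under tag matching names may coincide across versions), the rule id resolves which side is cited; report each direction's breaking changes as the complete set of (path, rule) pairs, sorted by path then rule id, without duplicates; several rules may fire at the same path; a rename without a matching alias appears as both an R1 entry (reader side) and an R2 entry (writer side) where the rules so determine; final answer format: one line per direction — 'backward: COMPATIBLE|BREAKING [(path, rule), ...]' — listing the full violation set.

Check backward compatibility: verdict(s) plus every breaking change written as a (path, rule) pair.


backward: COMPATIBLE []

in Invoice below, arrows point writer -> reader
backward pass over Invoice, reader schema v2, writer schema v1:
  tier: Priority -> Priority, writer optional; from tier
  addr: Meta -> Meta, writer required; from addr
  no writer field matches reader price
  country: string -> string, writer required; from country
  signature: bytes -> bytes, writer required; from signature
  owner: string -> string, writer required; from owner
  zip: int64 -> int64, writer optional; from zip
  factor: float64 -> float64, writer required; from latitude
  addr.name: string -> string, writer optional; from addr.name
  addr.street: string -> string, writer required; from addr.street
  addr.quantity: int32 -> int32, writer required; from addr.quantity
  => no violations; backward on Invoice: COMPATIBLE
diffs on Invoice not affecting the asked answer:
  renamed field latitude to factor in record Invoice (alias latitude declared on the renamed field) -> its effect on Invoice is confined to the forward direction, not asked
  enum Priority (field tier in record Invoice): symbol GREEN added -> its effect on Invoice is confined to the forward direction, not asked
  added field price to record Invoice: optional float32, tag 38 (in v2 it sits immediately before country) -> no rule fires on it in Invoice's dialect; the asked verdict holds
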